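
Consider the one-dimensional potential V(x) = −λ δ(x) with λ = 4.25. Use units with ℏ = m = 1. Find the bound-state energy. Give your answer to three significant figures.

For x ≠ 0 the bound state is ψ ∝ e^{−κ|x|}; integrating the TISE across the delta gives the cusp condition 2κ = 2mλ/ℏ², so κ = 4.250.
Then E = −ℏ²κ²/(2m) = −mλ²/(2ℏ²) = -9.031.

E = -9.03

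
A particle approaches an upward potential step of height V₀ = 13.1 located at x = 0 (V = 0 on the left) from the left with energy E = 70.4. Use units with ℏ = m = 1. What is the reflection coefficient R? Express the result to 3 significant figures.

The wavenumbers are k₁ = √(2mE)/ℏ = 11.87 on the left and k₂ = √(2m(E − V₀))/ℏ = 10.71 on the right.
Continuity of ψ and ψ′ at the step yields the reflection amplitude r = (k₁ − k₂)/(k₁ + k₂) = 0.05143; thus R = |r|² = 0.002645, T = 0.9974.

R = 0.00264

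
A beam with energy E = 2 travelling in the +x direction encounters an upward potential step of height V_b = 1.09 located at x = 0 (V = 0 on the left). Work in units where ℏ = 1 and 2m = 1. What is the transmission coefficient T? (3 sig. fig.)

T = 0.962

On each side the TISE gives plane waves with k = √(2m(E − V))/ℏ: k₁ = √(2·½·2) = 1.414, k₂ = √(2·½·0.91) = 0.9539.
Matching ψ and ψ′ at x = 0 gives r = (k₁ − k₂)/(k₁ + k₂), so R = r² = 0.03778 and T = 1 − R = 0.9622.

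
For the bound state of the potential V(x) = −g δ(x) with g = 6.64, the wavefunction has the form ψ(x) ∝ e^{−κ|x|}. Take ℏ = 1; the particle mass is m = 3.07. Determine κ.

κ = 20.4

Integrate −(ℏ²/2m)ψ'' − gδ(x)ψ = Eψ from −ε to +ε: the ψ'' term gives ψ'(0⁺) − ψ'(0⁻) and the δ term gives −(2mg/ℏ²)ψ(0).
With ψ ∝ e^{−κ|x|} this yields −2κ = −2mg/ℏ², so κ = mg/ℏ² = 20.38.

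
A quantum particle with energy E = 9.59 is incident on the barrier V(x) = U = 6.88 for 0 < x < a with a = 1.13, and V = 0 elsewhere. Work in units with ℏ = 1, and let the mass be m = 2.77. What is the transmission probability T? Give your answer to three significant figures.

Above the barrier the interior wavenumber is k₂ = √(2m(E − U))/ℏ = 3.875, giving phase k₂a = 4.378.
Matching at both interfaces gives T⁻¹ = 1 + U² sin²(k₂a) / [4E(E − U)] = 1.406, hence T = 0.711.

T = 0.711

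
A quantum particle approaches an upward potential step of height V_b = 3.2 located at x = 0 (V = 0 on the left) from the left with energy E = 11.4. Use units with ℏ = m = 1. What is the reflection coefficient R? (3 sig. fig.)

On each side the TISE gives plane waves with k = √(2m(E − V))/ℏ: k₁ = √(2·1·11.4) = 4.775, k₂ = √(2·1·8.2) = 4.050.
Matching ψ and ψ′ at x = 0 gives r = (k₁ − k₂)/(k₁ + k₂), so R = r² = 0.006754 and T = 1 − R = 0.9932.

R = 0.00675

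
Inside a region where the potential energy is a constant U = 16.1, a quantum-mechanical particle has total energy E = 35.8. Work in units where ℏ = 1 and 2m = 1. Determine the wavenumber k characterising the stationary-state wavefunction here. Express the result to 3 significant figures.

With E > U the solution is oscillatory, ψ ∝ e^{±ikx} with k = √(2m(E − U))/ℏ.
k = √(2 × 0.5 × 19.7) = 4.438.

k = 4.44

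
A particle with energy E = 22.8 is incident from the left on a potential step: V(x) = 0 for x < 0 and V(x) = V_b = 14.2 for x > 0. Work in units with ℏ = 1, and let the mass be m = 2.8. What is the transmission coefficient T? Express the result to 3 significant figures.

The wavenumbers are k₁ = √(2mE)/ℏ = 11.30 on the left and k₂ = √(2m(E − V_b))/ℏ = 6.940 on the right.
Continuity of ψ and ψ′ at the step yields the reflection amplitude r = (k₁ − k₂)/(k₁ + k₂) = 0.2390; thus R = |r|² = 0.05714, T = 0.9429.

T = 0.943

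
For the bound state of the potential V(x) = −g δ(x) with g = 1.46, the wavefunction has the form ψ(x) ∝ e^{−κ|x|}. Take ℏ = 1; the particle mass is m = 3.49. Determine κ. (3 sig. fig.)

Integrating the TISE across x = 0 gives the cusp condition ψ'(0⁺) − ψ'(0⁻) = −(2mg/ℏ²)ψ(0).
With ψ ∝ e^{−κ|x|} this yields −2κ = −2mg/ℏ², so κ = mg/ℏ² = 5.095.

κ = 5.10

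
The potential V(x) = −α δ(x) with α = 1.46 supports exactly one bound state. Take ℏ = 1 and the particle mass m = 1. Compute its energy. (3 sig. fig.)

The bound state is ψ(x) = √κ e^{−κ|x|}. The derivative jump ψ'(0⁺) − ψ'(0⁻) = −(2mα/ℏ²)ψ(0) fixes κ = mα/ℏ² = 1.460.
Then E = −ℏ²κ²/(2m) = −mα²/(2ℏ²) = -1.066.

E = -1.07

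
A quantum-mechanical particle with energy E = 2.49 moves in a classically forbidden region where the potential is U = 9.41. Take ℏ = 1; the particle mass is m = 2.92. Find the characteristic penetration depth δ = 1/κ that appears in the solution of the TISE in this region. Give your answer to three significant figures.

Since E < U the TISE in this region is ψ'' = κ²ψ with κ = √(2m(U − E))/ℏ.
κ = √(2 × 2.92 × 6.92) = 6.357. The penetration depth is δ = 1/κ = 0.157.

δ = 0.157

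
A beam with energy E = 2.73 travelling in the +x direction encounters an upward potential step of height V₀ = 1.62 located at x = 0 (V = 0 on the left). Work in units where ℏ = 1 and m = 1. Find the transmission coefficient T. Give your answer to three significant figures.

T = 0.951

The wavenumbers are k₁ = √(2mE)/ℏ = 2.337 on the left and k₂ = √(2m(E − V₀))/ℏ = 1.490 on the right.
Matching ψ and ψ′ at x = 0 gives r = (k₁ − k₂)/(k₁ + k₂), so R = r² = 0.04896 and T = 1 − R = 0.9510.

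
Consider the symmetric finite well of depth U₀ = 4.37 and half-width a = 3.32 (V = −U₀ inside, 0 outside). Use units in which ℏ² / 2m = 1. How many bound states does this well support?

N = 5

The dimensionless depth is z₀ = a√(2mU₀)/ℏ = 3.32 × √(4.370) = 6.940.
A new bound state (alternating even/odd) appears each time z₀ passes a multiple of π/2, so N = ⌊2z₀/π⌋ + 1 = ⌊4.418⌋ + 1 = 5.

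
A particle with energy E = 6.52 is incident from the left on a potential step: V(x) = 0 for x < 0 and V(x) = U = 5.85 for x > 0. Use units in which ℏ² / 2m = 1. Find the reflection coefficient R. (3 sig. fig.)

R = 0.265

On each side the TISE gives plane waves with k = √(2m(E − V))/ℏ: k₁ = √(2·½·6.52) = 2.553, k₂ = √(2·½·0.67) = 0.8185.
Matching ψ and ψ′ at x = 0 gives r = (k₁ − k₂)/(k₁ + k₂), so R = r² = 0.2647 and T = 1 − R = 0.7353.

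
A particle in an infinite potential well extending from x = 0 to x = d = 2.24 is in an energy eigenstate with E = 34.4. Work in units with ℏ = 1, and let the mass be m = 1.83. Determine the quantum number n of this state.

For an infinite well E_n = n²π²ℏ²/(2md²), so n = (d/πℏ)√(2mE).
n = (2.24/π) × √(2 × 1.83 × 34.4) = 8.001 → n = 8.

n = 8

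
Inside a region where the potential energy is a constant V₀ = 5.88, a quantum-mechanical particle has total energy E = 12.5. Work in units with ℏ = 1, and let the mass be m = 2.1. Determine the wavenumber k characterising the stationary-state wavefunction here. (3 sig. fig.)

k = 5.27

With E > V₀ the solution is oscillatory, ψ ∝ e^{±ikx} with k = √(2m(E − V₀))/ℏ.
k = √(2 × 2.1 × 6.62) = 5.273.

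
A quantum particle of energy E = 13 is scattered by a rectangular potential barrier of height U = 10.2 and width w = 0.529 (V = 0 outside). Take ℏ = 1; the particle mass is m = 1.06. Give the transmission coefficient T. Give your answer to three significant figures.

Above the barrier the interior wavenumber is k₂ = √(2m(E − U))/ℏ = 2.436, giving phase k₂w = 1.289.
T = [1 + U² sin²(k₂w) / (4E(E − U))]⁻¹ = 1/1.659 = 0.603.

T = 0.603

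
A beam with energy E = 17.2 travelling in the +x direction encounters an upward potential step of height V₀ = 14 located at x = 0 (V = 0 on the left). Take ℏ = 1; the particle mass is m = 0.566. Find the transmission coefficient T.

T = 0.842

The wavenumbers are k₁ = √(2mE)/ℏ = 4.413 on the left and k₂ = √(2m(E − V₀))/ℏ = 1.903 on the right.
Continuity of ψ and ψ′ at the step yields the reflection amplitude r = (k₁ − k₂)/(k₁ + k₂) = 0.3973; thus R = |r|² = 0.1578, T = 0.8422.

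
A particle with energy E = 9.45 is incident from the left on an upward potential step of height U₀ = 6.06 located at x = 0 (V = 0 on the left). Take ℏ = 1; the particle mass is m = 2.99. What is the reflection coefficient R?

R = 0.0629

On each side the TISE gives plane waves with k = √(2m(E − V))/ℏ: k₁ = √(2·2.99·9.45) = 7.517, k₂ = √(2·2.99·3.39) = 4.502.
Continuity of ψ and ψ′ at the step yields the reflection amplitude r = (k₁ − k₂)/(k₁ + k₂) = 0.2508; thus R = |r|² = 0.06291, T = 0.9371.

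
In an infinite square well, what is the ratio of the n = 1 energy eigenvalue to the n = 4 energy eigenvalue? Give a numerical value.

E_n = n²π²ℏ²/(2mL²) so the ratio is n₂²/n₁² = 1/16 = 0.0625.

0.0625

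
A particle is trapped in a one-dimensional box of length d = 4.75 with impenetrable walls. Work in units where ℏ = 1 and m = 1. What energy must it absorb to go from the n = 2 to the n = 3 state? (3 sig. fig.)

ΔE = 1.09

E_n = n²π²ℏ²/(2md²), so ΔE = (3² − 2²) π²ℏ²/(2md²).
ΔE = 5 × π² / (2 × 1 × 4.75²) = 1.094.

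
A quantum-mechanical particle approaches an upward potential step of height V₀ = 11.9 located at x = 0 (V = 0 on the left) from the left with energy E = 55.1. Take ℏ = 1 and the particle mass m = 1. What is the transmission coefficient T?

T = 0.996

The wavenumbers are k₁ = √(2mE)/ℏ = 10.50 on the left and k₂ = √(2m(E − V₀))/ℏ = 9.295 on the right.
Matching ψ and ψ′ at x = 0 gives r = (k₁ − k₂)/(k₁ + k₂), so R = r² = 0.003691 and T = 1 − R = 0.9963.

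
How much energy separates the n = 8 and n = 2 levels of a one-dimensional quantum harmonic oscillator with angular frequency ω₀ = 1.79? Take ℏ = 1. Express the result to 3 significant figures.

ΔE = 10.7

E_n = ℏω₀(n + ½), so ΔE = (8 − 2) ℏω₀ = 6 × 1.79 = 10.74.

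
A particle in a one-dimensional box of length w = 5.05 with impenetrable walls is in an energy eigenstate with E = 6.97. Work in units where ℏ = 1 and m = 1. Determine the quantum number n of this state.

For an infinite well E_n = n²π²ℏ²/(2mw²), so n = (w/πℏ)√(2mE).
n = (5.05/π) × √(2 × 1 × 6.97) = 6.002 → n = 6.

n = 6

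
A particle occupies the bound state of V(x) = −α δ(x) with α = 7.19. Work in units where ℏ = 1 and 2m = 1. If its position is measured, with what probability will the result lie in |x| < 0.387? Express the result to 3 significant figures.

P = 0.938

The normalised bound state is ψ = √κ e^{−κ|x|} with κ = mα/ℏ² = 3.595.
P(|x| < d) = ∫_{−d}^{d} κ e^{−2κ|x|} dx = 1 − e^{−2κd} = 1 − e^{−2.783} = 0.9381.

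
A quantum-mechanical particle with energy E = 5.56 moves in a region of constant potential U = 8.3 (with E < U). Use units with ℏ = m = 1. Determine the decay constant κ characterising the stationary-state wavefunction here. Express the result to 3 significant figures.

κ = 2.34

Since E < U the TISE in this region is ψ'' = κ²ψ with κ = √(2m(U − E))/ℏ.
κ = √(2 × 1 × 2.74) = 2.341.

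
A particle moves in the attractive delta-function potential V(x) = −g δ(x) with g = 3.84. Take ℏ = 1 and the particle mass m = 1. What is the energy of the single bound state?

E = -7.37

For x ≠ 0 the bound state is ψ ∝ e^{−κ|x|}; integrating the TISE across the delta gives the cusp condition 2κ = 2mg/ℏ², so κ = 3.840.
Then E = −ℏ²κ²/(2m) = −mg²/(2ℏ²) = -7.373.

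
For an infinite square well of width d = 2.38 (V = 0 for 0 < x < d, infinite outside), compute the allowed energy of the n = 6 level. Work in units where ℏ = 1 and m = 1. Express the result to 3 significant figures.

E = 31.4

Requiring ψ(0) = ψ(d) = 0 quantises k = nπ/d, hence E_n = ℏ²k²/2m = n²π²ℏ²/(2md²).
E_6 = 6² × π² / (2 × 1 × 2.38²) = 31.36.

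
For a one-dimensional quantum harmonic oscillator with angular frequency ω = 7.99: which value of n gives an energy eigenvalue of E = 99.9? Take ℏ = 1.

n = 12

E_n = ℏω(n + ½) ⇒ n = E/(ℏω) − ½ = 99.9/7.99 − 0.5 = 12.003 → n = 12.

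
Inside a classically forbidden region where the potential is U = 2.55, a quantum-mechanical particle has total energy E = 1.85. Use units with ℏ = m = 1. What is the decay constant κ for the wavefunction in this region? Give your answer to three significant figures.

κ = 1.18

Since E < U the TISE in this region is ψ'' = κ²ψ with κ = √(2m(U − E))/ℏ.
κ = √(2 × 1 × 0.7) = 1.183.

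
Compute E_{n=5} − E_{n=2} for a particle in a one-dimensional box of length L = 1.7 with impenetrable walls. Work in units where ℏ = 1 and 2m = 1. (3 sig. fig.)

ΔE = 71.7

E_n = n²π²ℏ²/(2mL²), so ΔE = (5² − 2²) π²ℏ²/(2mL²).
ΔE = 21 × π² / (2 × 0.5 × 1.7²) = 71.72.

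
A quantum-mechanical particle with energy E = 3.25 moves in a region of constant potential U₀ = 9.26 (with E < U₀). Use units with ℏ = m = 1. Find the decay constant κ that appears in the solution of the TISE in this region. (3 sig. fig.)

κ = 3.47

Since E < U₀ the TISE in this region is ψ'' = κ²ψ with κ = √(2m(U₀ − E))/ℏ.
κ = √(2 × 1 × 6.01) = 3.467.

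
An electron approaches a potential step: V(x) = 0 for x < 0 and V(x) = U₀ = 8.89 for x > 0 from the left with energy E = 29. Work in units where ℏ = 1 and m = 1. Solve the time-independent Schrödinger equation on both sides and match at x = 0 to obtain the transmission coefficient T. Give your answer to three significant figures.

T = 0.992

The wavenumbers are k₁ = √(2mE)/ℏ = 7.616 on the left and k₂ = √(2m(E − U₀))/ℏ = 6.342 on the right.
Matching ψ and ψ′ at x = 0 gives r = (k₁ − k₂)/(k₁ + k₂), so R = r² = 0.008329 and T = 1 − R = 0.9917.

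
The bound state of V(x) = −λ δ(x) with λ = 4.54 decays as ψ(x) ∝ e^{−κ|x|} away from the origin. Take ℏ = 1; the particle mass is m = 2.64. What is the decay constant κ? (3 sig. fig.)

κ = 12.0

Integrating the TISE across x = 0 gives the cusp condition ψ'(0⁺) − ψ'(0⁻) = −(2mλ/ℏ²)ψ(0).
With ψ ∝ e^{−κ|x|} this yields −2κ = −2mλ/ℏ², so κ = mλ/ℏ² = 11.99.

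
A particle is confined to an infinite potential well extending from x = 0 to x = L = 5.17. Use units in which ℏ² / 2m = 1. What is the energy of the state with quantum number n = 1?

E = 0.369

The infinite-well eigenfunctions ψ_n = √(2/L) sin(nπx/L) vanish at both walls, giving E_n = n²π²ℏ²/(2mL²).
E_1 = 1² × π² / (2 × 0.5 × 5.17²) = 0.3692.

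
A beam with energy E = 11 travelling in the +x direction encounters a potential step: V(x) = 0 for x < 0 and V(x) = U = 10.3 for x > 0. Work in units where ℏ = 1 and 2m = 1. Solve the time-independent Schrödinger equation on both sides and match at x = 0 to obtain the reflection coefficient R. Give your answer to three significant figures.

R = 0.357

On each side the TISE gives plane waves with k = √(2m(E − V))/ℏ: k₁ = √(2·½·11) = 3.317, k₂ = √(2·½·0.7) = 0.8367.
Continuity of ψ and ψ′ at the step yields the reflection amplitude r = (k₁ − k₂)/(k₁ + k₂) = 0.5971; thus R = |r|² = 0.3565, T = 0.6435.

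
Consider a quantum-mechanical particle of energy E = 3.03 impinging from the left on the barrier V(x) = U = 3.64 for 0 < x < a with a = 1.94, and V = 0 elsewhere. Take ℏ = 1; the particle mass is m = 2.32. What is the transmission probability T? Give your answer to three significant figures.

E < U: inside the barrier ψ ∝ e^{±κx} with κ = √(2m(U − E))/ℏ = 1.682.
κa = 3.264, sinh(κa) = 13.06.
Matching ψ, ψ′ at both faces gives T = [1 + U² sinh²(κa) / (4E(U − E))]⁻¹ = 1/306.5 = 0.00326.

T = 0.00326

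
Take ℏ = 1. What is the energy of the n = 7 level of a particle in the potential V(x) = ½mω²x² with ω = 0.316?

The oscillator eigenvalues are E_n = ℏω(n + ½), so E_7 = 0.316 × 7.5 = 2.370.

E = 2.37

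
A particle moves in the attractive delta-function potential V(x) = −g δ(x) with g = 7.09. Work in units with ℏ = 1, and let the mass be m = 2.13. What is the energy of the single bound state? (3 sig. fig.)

For x ≠ 0 the bound state is ψ ∝ e^{−κ|x|}; integrating the TISE across the delta gives the cusp condition 2κ = 2mg/ℏ², so κ = 15.10.
Then E = −ℏ²κ²/(2m) = −mg²/(2ℏ²) = -53.54.

E = -53.5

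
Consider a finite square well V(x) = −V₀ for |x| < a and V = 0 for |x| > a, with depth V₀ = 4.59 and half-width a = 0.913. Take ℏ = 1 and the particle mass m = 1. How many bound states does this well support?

N = 2

Define the well-strength parameter z₀ = (a/ℏ)√(2mV₀) = 0.913 × √(2·1·4.59) = 2.766.
A new bound state (alternating even/odd) appears each time z₀ passes a multiple of π/2, so N = ⌊2z₀/π⌋ + 1 = ⌊1.761⌋ + 1 = 2.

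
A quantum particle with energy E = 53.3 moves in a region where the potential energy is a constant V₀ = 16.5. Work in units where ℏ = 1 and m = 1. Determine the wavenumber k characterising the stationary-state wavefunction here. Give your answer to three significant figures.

k = 8.58

With E > V₀ the solution is oscillatory, ψ ∝ e^{±ikx} with k = √(2m(E − V₀))/ℏ.
k = √(2 × 1 × 36.8) = 8.579.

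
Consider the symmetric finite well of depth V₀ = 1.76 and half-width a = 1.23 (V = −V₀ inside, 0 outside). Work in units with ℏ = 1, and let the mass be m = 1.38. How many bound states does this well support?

N = 2

The dimensionless depth is z₀ = a√(2mV₀)/ℏ = 1.23 × √(4.858) = 2.711.
The even/odd transcendental equations gain one root per π/2 in z₀, giving N = 1 + ⌊2z₀/π⌋ = 1 + ⌊1.726⌋ = 2.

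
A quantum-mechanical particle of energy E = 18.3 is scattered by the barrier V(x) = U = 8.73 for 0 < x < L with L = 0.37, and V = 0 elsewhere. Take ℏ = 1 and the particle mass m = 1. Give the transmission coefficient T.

E > U: inside the barrier k₂ = √(2m(E − U))/ℏ = 4.375, k₂L = 1.619.
Matching at both interfaces gives T⁻¹ = 1 + U² sin²(k₂L) / [4E(E − U)] = 1.109, hence T = 0.902.

T = 0.902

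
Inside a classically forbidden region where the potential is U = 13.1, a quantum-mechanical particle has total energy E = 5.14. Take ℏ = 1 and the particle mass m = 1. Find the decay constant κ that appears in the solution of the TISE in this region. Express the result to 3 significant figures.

Since E < U the TISE in this region is ψ'' = κ²ψ with κ = √(2m(U − E))/ℏ.
κ = √(2 × 1 × 7.96) = 3.990.

κ = 3.99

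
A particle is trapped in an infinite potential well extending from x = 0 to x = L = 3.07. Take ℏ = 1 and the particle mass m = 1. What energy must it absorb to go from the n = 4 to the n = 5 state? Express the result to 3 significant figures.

E_n = n²π²ℏ²/(2mL²), so ΔE = (5² − 4²) π²ℏ²/(2mL²).
ΔE = 9 × π² / (2 × 1 × 3.07²) = 4.712.

ΔE = 4.71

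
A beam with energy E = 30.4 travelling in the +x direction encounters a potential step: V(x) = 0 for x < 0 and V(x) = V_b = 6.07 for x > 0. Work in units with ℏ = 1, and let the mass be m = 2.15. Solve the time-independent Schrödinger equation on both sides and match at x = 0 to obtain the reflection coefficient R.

The wavenumbers are k₁ = √(2mE)/ℏ = 11.43 on the left and k₂ = √(2m(E − V_b))/ℏ = 10.23 on the right.
Continuity of ψ and ψ′ at the step yields the reflection amplitude r = (k₁ − k₂)/(k₁ + k₂) = 0.05563; thus R = |r|² = 0.003094, T = 0.9969.

R = 0.00309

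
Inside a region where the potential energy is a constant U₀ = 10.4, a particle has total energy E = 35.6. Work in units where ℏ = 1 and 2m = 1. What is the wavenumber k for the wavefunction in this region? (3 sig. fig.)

k = 5.02

With E > U₀ the solution is oscillatory, ψ ∝ e^{±ikx} with k = √(2m(E − U₀))/ℏ.
k = √(2 × 0.5 × 25.2) = 5.020.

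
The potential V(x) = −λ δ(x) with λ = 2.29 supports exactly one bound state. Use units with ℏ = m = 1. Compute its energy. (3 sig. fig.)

For x ≠ 0 the bound state is ψ ∝ e^{−κ|x|}; integrating the TISE across the delta gives the cusp condition 2κ = 2mλ/ℏ², so κ = 2.290.
Then E = −ℏ²κ²/(2m) = −mλ²/(2ℏ²) = -2.622.

E = -2.62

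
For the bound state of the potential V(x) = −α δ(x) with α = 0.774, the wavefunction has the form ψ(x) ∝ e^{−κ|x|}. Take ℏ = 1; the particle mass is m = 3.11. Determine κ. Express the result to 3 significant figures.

κ = 2.41

Integrating the TISE across x = 0 gives the cusp condition ψ'(0⁺) − ψ'(0⁻) = −(2mα/ℏ²)ψ(0).
With ψ ∝ e^{−κ|x|} this yields −2κ = −2mα/ℏ², so κ = mα/ℏ² = 2.407.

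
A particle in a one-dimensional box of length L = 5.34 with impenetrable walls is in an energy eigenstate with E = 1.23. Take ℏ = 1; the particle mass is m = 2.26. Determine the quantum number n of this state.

From E_n = n²π²ℏ²/(2mL²) invert to n = √(2mL²E)/(πℏ).
n = (5.34/π) × √(2 × 2.26 × 1.23) = 4.008 → n = 4.

n = 4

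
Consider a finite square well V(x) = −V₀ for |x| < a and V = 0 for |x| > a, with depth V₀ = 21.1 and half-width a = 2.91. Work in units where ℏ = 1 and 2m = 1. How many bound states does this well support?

The dimensionless depth is z₀ = a√(2mV₀)/ℏ = 2.91 × √(21.10) = 13.37.
The even/odd transcendental equations gain one root per π/2 in z₀, giving N = 1 + ⌊2z₀/π⌋ = 1 + ⌊8.510⌋ = 9.

N = 9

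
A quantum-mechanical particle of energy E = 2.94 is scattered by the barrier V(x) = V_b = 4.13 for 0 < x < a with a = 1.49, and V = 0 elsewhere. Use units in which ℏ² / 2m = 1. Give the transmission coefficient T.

T = 0.121

Since E < V_b the interior solution is evanescent with decay constant κ = √(2m(V_b − E))/ℏ = 1.091.
κa = 1.625, sinh(κa) = 2.442.
The exact tunnelling result is T⁻¹ = 1 + V_b² sinh²(κa) / [4E(V_b − E)] = 8.267, so T = 0.121.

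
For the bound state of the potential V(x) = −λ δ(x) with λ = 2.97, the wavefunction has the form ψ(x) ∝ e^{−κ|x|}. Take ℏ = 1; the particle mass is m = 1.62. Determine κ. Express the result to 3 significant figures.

κ = 4.81

Integrating the TISE across x = 0 gives the cusp condition ψ'(0⁺) − ψ'(0⁻) = −(2mλ/ℏ²)ψ(0).
With ψ ∝ e^{−κ|x|} this yields −2κ = −2mλ/ℏ², so κ = mλ/ℏ² = 4.811.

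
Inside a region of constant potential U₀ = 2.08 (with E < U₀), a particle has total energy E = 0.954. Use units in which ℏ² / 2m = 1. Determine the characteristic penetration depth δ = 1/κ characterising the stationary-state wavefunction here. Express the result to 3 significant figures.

δ = 0.942

Since E < U₀ the TISE in this region is ψ'' = κ²ψ with κ = √(2m(U₀ − E))/ℏ.
κ = √(2 × 0.5 × 1.126) = 1.061. The penetration depth is δ = 1/κ = 0.942.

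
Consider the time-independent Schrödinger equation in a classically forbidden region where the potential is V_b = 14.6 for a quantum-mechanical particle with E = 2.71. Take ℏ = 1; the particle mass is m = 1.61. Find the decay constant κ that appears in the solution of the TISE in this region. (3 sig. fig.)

Since E < V_b the TISE in this region is ψ'' = κ²ψ with κ = √(2m(V_b − E))/ℏ.
κ = √(2 × 1.61 × 11.89) = 6.188.

κ = 6.19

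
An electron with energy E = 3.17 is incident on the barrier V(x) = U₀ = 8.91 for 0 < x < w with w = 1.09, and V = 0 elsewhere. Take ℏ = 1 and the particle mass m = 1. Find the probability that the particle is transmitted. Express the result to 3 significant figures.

Since E < U₀ the interior solution is evanescent with decay constant κ = √(2m(U₀ − E))/ℏ = 3.388.
κw = 3.693, sinh(κw) = 20.07.
Matching ψ, ψ′ at both faces gives T = [1 + U₀² sinh²(κw) / (4E(U₀ − E))]⁻¹ = 1/440.5 = 0.00227.

T = 0.00227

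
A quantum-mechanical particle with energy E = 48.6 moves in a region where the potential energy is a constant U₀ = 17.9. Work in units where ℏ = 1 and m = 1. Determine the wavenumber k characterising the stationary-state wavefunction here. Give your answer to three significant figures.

k = 7.84

With E > U₀ the solution is oscillatory, ψ ∝ e^{±ikx} with k = √(2m(E − U₀))/ℏ.
k = √(2 × 1 × 30.7) = 7.836.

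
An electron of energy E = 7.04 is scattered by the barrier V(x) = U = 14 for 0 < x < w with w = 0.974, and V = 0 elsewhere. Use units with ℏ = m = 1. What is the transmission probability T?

Since E < U the interior solution is evanescent with decay constant κ = √(2m(U − E))/ℏ = 3.731.
κw = 3.634, sinh(κw) = 18.92.
Matching ψ, ψ′ at both faces gives T = [1 + U² sinh²(κw) / (4E(U − E))]⁻¹ = 1/358.9 = 0.00279.

T = 0.00279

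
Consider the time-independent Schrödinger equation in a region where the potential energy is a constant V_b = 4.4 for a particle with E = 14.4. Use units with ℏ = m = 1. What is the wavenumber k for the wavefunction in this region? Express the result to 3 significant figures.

With E > V_b the solution is oscillatory, ψ ∝ e^{±ikx} with k = √(2m(E − V_b))/ℏ.
k = √(2 × 1 × 10) = 4.472.

k = 4.47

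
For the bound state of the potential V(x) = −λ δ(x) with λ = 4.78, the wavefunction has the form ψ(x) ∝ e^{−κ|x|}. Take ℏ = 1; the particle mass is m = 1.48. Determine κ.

κ = 7.07

Integrating the TISE across x = 0 gives the cusp condition ψ'(0⁺) − ψ'(0⁻) = −(2mλ/ℏ²)ψ(0).
With ψ ∝ e^{−κ|x|} this yields −2κ = −2mλ/ℏ², so κ = mλ/ℏ² = 7.074.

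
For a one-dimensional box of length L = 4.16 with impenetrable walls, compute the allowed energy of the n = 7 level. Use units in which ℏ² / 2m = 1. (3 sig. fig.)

E = 27.9

Requiring ψ(0) = ψ(L) = 0 quantises k = nπ/L, hence E_n = ℏ²k²/2m = n²π²ℏ²/(2mL²).
E_7 = 7² × π² / (2 × 0.5 × 4.16²) = 27.95.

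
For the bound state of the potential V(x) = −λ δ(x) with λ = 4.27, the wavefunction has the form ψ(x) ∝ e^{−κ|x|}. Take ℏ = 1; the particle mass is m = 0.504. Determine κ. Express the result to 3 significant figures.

Integrating the TISE across x = 0 gives the cusp condition ψ'(0⁺) − ψ'(0⁻) = −(2mλ/ℏ²)ψ(0).
With ψ ∝ e^{−κ|x|} this yields −2κ = −2mλ/ℏ², so κ = mλ/ℏ² = 2.152.

κ = 2.15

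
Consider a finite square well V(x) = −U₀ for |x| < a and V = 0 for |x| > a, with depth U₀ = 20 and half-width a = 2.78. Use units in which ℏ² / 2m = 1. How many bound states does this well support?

Define the well-strength parameter z₀ = (a/ℏ)√(2mU₀) = 2.78 × √(2·0.5·20) = 12.43.
The even/odd transcendental equations gain one root per π/2 in z₀, giving N = 1 + ⌊2z₀/π⌋ = 1 + ⌊7.915⌋ = 8.

N = 8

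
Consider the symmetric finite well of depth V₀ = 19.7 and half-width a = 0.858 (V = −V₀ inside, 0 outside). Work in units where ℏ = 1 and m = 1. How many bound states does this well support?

Define the well-strength parameter z₀ = (a/ℏ)√(2mV₀) = 0.858 × √(2·1·19.7) = 5.386.
A new bound state (alternating even/odd) appears each time z₀ passes a multiple of π/2, so N = ⌊2z₀/π⌋ + 1 = ⌊3.429⌋ + 1 = 4.

N = 4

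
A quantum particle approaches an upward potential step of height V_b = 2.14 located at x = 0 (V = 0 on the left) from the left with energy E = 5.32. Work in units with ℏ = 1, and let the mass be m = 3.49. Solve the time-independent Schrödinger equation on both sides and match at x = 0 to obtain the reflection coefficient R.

The wavenumbers are k₁ = √(2mE)/ℏ = 6.094 on the left and k₂ = √(2m(E − V_b))/ℏ = 4.711 on the right.
Matching ψ and ψ′ at x = 0 gives r = (k₁ − k₂)/(k₁ + k₂), so R = r² = 0.01637 and T = 1 − R = 0.9836.

R = 0.0164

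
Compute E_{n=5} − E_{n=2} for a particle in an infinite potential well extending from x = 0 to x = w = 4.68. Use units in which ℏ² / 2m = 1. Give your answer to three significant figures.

ΔE = 9.46

E_n = n²π²ℏ²/(2mw²), so ΔE = (5² − 2²) π²ℏ²/(2mw²).
ΔE = 21 × π² / (2 × 0.5 × 4.68²) = 9.463.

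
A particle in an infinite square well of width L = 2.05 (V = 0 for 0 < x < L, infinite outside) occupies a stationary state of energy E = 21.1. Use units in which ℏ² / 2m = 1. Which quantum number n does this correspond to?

For an infinite well E_n = n²π²ℏ²/(2mL²), so n = (L/πℏ)√(2mE).
n = (2.05/π) × √(2 × 0.5 × 21.1) = 2.997 → n = 3.

n = 3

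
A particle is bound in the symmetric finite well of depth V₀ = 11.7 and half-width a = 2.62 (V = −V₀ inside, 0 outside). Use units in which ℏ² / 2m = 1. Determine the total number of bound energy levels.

The dimensionless depth is z₀ = a√(2mV₀)/ℏ = 2.62 × √(11.70) = 8.962.
A new bound state (alternating even/odd) appears each time z₀ passes a multiple of π/2, so N = ⌊2z₀/π⌋ + 1 = ⌊5.705⌋ + 1 = 6.

N = 6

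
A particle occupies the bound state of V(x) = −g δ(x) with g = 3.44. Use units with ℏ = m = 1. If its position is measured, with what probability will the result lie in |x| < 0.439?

P = 0.951

The normalised bound state is ψ = √κ e^{−κ|x|} with κ = mg/ℏ² = 3.440.
P(|x| < d) = ∫_{−d}^{d} κ e^{−2κ|x|} dx = 1 − e^{−2κd} = 1 − e^{−3.020} = 0.9512.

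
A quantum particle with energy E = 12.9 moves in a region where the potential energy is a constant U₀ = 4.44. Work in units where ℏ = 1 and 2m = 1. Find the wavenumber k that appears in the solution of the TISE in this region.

k = 2.91

With E > U₀ the solution is oscillatory, ψ ∝ e^{±ikx} with k = √(2m(E − U₀))/ℏ.
k = √(2 × 0.5 × 8.46) = 2.909.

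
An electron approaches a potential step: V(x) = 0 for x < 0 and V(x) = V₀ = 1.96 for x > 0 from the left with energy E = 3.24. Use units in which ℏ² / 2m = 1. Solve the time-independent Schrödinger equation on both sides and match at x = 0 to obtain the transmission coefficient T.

T = 0.948

On each side the TISE gives plane waves with k = √(2m(E − V))/ℏ: k₁ = √(2·½·3.24) = 1.800, k₂ = √(2·½·1.28) = 1.131.
Continuity of ψ and ψ′ at the step yields the reflection amplitude r = (k₁ − k₂)/(k₁ + k₂) = 0.2281; thus R = |r|² = 0.05203, T = 0.9480.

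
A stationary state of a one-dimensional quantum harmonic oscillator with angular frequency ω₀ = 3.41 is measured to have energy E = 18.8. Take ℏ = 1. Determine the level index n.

Invert E_n = (n + ½)ℏω₀: n = E/ℏω₀ − ½ = 5.013, so n = 5.

n = 5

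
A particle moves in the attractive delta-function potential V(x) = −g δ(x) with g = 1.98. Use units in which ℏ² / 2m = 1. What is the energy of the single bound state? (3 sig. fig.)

E = -0.980

For x ≠ 0 the bound state is ψ ∝ e^{−κ|x|}; integrating the TISE across the delta gives the cusp condition 2κ = 2mg/ℏ², so κ = 0.9900.
Then E = −ℏ²κ²/(2m) = −mg²/(2ℏ²) = -0.9801.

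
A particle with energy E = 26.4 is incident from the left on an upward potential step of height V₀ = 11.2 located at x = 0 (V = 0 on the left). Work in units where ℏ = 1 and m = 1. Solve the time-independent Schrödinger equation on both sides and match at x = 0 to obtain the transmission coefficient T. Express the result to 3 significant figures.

On each side the TISE gives plane waves with k = √(2m(E − V))/ℏ: k₁ = √(2·1·26.4) = 7.266, k₂ = √(2·1·15.2) = 5.514.
Matching ψ and ψ′ at x = 0 gives r = (k₁ − k₂)/(k₁ + k₂), so R = r² = 0.01881 and T = 1 − R = 0.9812.

T = 0.981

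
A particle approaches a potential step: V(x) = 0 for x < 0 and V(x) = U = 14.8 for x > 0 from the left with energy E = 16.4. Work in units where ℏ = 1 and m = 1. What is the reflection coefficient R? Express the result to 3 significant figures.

The wavenumbers are k₁ = √(2mE)/ℏ = 5.727 on the left and k₂ = √(2m(E − U))/ℏ = 1.789 on the right.
Continuity of ψ and ψ′ at the step yields the reflection amplitude r = (k₁ − k₂)/(k₁ + k₂) = 0.5240; thus R = |r|² = 0.2746, T = 0.7254.

R = 0.275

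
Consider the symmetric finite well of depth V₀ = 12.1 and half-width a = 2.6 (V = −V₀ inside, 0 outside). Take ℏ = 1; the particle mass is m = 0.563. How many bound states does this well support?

Define the well-strength parameter z₀ = (a/ℏ)√(2mV₀) = 2.6 × √(2·0.563·12.1) = 9.597.
A new bound state (alternating even/odd) appears each time z₀ passes a multiple of π/2, so N = ⌊2z₀/π⌋ + 1 = ⌊6.110⌋ + 1 = 7.

N = 7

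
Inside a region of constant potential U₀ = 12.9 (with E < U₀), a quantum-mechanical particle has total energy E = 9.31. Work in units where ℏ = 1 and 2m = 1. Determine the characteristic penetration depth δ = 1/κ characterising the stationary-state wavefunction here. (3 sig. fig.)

δ = 0.528

Since E < U₀ the TISE in this region is ψ'' = κ²ψ with κ = √(2m(U₀ − E))/ℏ.
κ = √(2 × 0.5 × 3.59) = 1.895. The penetration depth is δ = 1/κ = 0.528.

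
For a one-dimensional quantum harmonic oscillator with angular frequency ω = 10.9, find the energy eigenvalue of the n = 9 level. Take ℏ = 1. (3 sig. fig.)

Using E_n = (n + ½)ℏω: E_9 = 9.5 × 10.9 = 103.6.

E = 104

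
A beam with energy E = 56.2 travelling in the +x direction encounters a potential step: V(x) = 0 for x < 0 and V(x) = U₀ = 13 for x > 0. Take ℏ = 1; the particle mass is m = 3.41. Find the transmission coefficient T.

The wavenumbers are k₁ = √(2mE)/ℏ = 19.58 on the left and k₂ = √(2m(E − U₀))/ℏ = 17.16 on the right.
Continuity of ψ and ψ′ at the step yields the reflection amplitude r = (k₁ − k₂)/(k₁ + k₂) = 0.06567; thus R = |r|² = 0.004313, T = 0.9957.

T = 0.996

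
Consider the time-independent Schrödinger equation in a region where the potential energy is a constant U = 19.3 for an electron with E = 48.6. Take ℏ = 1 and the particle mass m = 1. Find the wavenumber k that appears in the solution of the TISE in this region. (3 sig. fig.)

k = 7.66

With E > U the solution is oscillatory, ψ ∝ e^{±ikx} with k = √(2m(E − U))/ℏ.
k = √(2 × 1 × 29.3) = 7.655.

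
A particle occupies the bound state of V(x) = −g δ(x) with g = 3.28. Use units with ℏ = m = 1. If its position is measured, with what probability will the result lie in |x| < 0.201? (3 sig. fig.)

P = 0.732

The normalised bound state is ψ = √κ e^{−κ|x|} with κ = mg/ℏ² = 3.280.
P(|x| < d) = ∫_{−d}^{d} κ e^{−2κ|x|} dx = 1 − e^{−2κd} = 1 − e^{−1.319} = 0.7325.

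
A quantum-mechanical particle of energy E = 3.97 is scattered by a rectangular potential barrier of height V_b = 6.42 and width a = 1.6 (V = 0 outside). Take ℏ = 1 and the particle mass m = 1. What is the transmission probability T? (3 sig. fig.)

E < V_b: inside the barrier ψ ∝ e^{±κx} with κ = √(2m(V_b − E))/ℏ = 2.214.
κa = 3.542, sinh(κa) = 17.25.
Matching ψ, ψ′ at both faces gives T = [1 + V_b² sinh²(κa) / (4E(V_b − E))]⁻¹ = 1/316.2 = 0.00316.

T = 0.00316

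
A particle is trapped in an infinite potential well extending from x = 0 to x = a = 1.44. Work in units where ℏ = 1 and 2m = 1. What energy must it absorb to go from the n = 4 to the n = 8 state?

ΔE = 228

E_n = n²π²ℏ²/(2ma²), so ΔE = (8² − 4²) π²ℏ²/(2ma²).
ΔE = 48 × π² / (2 × 0.5 × 1.44²) = 228.5.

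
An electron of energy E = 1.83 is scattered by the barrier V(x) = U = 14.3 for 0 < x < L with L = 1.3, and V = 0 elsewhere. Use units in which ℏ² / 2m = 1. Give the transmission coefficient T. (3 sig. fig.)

T = 0.000184

E < U: inside the barrier ψ ∝ e^{±κx} with κ = √(2m(U − E))/ℏ = 3.531.
κL = 4.591, sinh(κL) = 49.28.
Matching ψ, ψ′ at both faces gives T = [1 + U² sinh²(κL) / (4E(U − E))]⁻¹ = 1/5440 = 0.000184.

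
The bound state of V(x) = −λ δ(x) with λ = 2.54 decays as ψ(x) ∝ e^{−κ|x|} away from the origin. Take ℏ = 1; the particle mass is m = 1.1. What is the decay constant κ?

κ = 2.79

Integrate −(ℏ²/2m)ψ'' − λδ(x)ψ = Eψ from −ε to +ε: the ψ'' term gives ψ'(0⁺) − ψ'(0⁻) and the δ term gives −(2mλ/ℏ²)ψ(0).
With ψ ∝ e^{−κ|x|} this yields −2κ = −2mλ/ℏ², so κ = mλ/ℏ² = 2.794.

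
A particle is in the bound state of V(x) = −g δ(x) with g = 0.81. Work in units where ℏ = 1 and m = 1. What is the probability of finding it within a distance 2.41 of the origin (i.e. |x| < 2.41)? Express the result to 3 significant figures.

The normalised bound state is ψ = √κ e^{−κ|x|} with κ = mg/ℏ² = 0.8100.
P(|x| < d) = ∫_{−d}^{d} κ e^{−2κ|x|} dx = 1 − e^{−2κd} = 1 − e^{−3.904} = 0.9798.

P = 0.980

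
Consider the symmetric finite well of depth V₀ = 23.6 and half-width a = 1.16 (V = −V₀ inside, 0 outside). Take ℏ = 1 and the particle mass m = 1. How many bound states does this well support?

N = 6

Define the well-strength parameter z₀ = (a/ℏ)√(2mV₀) = 1.16 × √(2·1·23.6) = 7.969.
The even/odd transcendental equations gain one root per π/2 in z₀, giving N = 1 + ⌊2z₀/π⌋ = 1 + ⌊5.074⌋ = 6.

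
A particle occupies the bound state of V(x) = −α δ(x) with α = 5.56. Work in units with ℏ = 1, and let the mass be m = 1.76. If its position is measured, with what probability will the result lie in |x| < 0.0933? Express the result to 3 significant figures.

P = 0.839

The normalised bound state is ψ = √κ e^{−κ|x|} with κ = mα/ℏ² = 9.786.
P(|x| < d) = ∫_{−d}^{d} κ e^{−2κ|x|} dx = 1 − e^{−2κd} = 1 − e^{−1.826} = 0.8389.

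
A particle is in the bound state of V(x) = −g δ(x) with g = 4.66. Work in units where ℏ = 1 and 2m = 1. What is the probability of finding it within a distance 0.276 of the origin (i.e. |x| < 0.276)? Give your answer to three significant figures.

P = 0.724

The normalised bound state is ψ = √κ e^{−κ|x|} with κ = mg/ℏ² = 2.330.
P(|x| < d) = ∫_{−d}^{d} κ e^{−2κ|x|} dx = 1 − e^{−2κd} = 1 − e^{−1.286} = 0.7237.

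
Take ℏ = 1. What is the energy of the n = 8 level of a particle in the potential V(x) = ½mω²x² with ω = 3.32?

Using E_n = (n + ½)ℏω: E_8 = 8.5 × 3.32 = 28.22.

E = 28.2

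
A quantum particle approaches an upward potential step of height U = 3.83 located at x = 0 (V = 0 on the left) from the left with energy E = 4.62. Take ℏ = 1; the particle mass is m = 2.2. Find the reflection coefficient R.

The wavenumbers are k₁ = √(2mE)/ℏ = 4.509 on the left and k₂ = √(2m(E − U))/ℏ = 1.864 on the right.
Continuity of ψ and ψ′ at the step yields the reflection amplitude r = (k₁ − k₂)/(k₁ + k₂) = 0.4149; thus R = |r|² = 0.1722, T = 0.8278.

R = 0.172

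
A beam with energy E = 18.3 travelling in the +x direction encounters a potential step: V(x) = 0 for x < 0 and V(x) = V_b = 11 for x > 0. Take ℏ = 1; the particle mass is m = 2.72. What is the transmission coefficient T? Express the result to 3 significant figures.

On each side the TISE gives plane waves with k = √(2m(E − V))/ℏ: k₁ = √(2·2.72·18.3) = 9.978, k₂ = √(2·2.72·7.3) = 6.302.
Matching ψ and ψ′ at x = 0 gives r = (k₁ − k₂)/(k₁ + k₂), so R = r² = 0.05098 and T = 1 − R = 0.9490.

T = 0.949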